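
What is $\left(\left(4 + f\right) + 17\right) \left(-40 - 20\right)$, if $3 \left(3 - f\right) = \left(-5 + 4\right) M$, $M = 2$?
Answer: $-1480$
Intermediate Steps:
$f = \frac{11}{3}$ ($f = 3 - \frac{\left(-5 + 4\right) 2}{3} = 3 - \frac{\left(-1\right) 2}{3} = 3 - - \frac{2}{3} = 3 + \frac{2}{3} = \frac{11}{3} \approx 3.6667$)
$\left(\left(4 + f\right) + 17\right) \left(-40 - 20\right) = \left(\left(4 + \frac{11}{3}\right) + 17\right) \left(-40 - 20\right) = \left(\frac{23}{3} + 17\right) \left(-60\right) = \frac{74}{3} \left(-60\right) = -1480$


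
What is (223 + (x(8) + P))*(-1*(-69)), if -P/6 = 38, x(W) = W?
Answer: 207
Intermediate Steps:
P = -228 (P = -6*38 = -228)
(223 + (x(8) + P))*(-1*(-69)) = (223 + (8 - 228))*(-1*(-69)) = (223 - 220)*69 = 3*69 = 207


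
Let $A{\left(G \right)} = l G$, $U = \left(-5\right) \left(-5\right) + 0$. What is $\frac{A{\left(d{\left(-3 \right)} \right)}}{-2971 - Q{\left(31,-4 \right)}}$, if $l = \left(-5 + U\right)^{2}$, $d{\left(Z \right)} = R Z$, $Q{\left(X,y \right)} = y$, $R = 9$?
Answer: $\frac{3600}{989} \approx 3.64$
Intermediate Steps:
$U = 25$ ($U = 25 + 0 = 25$)
$d{\left(Z \right)} = 9 Z$
$l = 400$ ($l = \left(-5 + 25\right)^{2} = 20^{2} = 400$)
$A{\left(G \right)} = 400 G$
$\frac{A{\left(d{\left(-3 \right)} \right)}}{-2971 - Q{\left(31,-4 \right)}} = \frac{400 \cdot 9 \left(-3\right)}{-2971 - -4} = \frac{400 \left(-27\right)}{-2971 + 4} = - \frac{10800}{-2967} = \left(-10800\right) \left(- \frac{1}{2967}\right) = \frac{3600}{989}$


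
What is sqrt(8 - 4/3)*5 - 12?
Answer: -12 + 10*sqrt(15)/3 ≈ 0.90994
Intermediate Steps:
sqrt(8 - 4/3)*5 - 12 = sqrt(20/3)*5 - 12 = (2*sqrt(15)/3)*5 - 12 = 10*sqrt(15)/3 - 12 = -12 + 10*sqrt(15)/3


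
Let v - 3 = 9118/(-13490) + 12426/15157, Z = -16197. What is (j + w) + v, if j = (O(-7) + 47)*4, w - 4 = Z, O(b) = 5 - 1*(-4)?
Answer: -1632252772583/102233965 ≈ -15966.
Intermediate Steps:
O(b) = 9 (O(b) = 5 + 4 = 9)
w = -16193 (w = 4 - 16197 = -16193)
v = 321414502/102233965 (v = 3 + (9118/(-13490) + 12426/15157) = 3 + (9118*(-1/13490) + 12426*(1/15157)) = 3 + (-4559/6745 + 12426/15157) = 3 + 14712607/102233965 = 321414502/102233965 ≈ 3.1439)
j = 224 (j = (9 + 47)*4 = 56*4 = 224)
(j + w) + v = (224 - 16193) + 321414502/102233965 = -15969 + 321414502/102233965 = -1632252772583/102233965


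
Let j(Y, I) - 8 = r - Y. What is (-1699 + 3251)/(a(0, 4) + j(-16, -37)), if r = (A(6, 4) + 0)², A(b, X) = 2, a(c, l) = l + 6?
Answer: 776/19 ≈ 40.842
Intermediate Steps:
a(c, l) = 6 + l
r = 4 (r = (2 + 0)² = 2² = 4)
j(Y, I) = 12 - Y (j(Y, I) = 8 + (4 - Y) = 12 - Y)
(-1699 + 3251)/(a(0, 4) + j(-16, -37)) = (-1699 + 3251)/((6 + 4) + (12 - 1*(-16))) = 1552/(10 + (12 + 16)) = 1552/(10 + 28) = 1552/38 = 1552*(1/38) = 776/19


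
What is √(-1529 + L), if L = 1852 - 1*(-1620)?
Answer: √1943 ≈ 44.079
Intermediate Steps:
L = 3472 (L = 1852 + 1620 = 3472)
√(-1529 + L) = √(-1529 + 3472) = √1943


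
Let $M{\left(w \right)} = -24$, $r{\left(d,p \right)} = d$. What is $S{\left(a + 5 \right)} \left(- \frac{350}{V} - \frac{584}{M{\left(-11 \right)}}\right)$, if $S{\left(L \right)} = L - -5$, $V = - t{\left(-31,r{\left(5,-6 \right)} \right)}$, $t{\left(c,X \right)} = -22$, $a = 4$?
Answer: $\frac{3892}{33} \approx 117.94$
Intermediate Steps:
$V = 22$ ($V = \left(-1\right) \left(-22\right) = 22$)
$S{\left(L \right)} = 5 + L$ ($S{\left(L \right)} = L + 5 = 5 + L$)
$S{\left(a + 5 \right)} \left(- \frac{350}{V} - \frac{584}{M{\left(-11 \right)}}\right) = \left(5 + \left(4 + 5\right)\right) \left(- \frac{350}{22} - \frac{584}{-24}\right) = \left(5 + 9\right) \left(\left(-350\right) \frac{1}{22} - - \frac{73}{3}\right) = 14 \left(- \frac{175}{11} + \frac{73}{3}\right) = 14 \cdot \frac{278}{33} = \frac{3892}{33}$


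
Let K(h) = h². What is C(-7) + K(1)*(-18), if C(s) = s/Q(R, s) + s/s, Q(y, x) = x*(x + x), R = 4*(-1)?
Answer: -239/14 ≈ -17.071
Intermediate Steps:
R = -4
Q(y, x) = 2*x² (Q(y, x) = x*(2*x) = 2*x²)
C(s) = 1 + 1/(2*s) (C(s) = s/((2*s²)) + s/s = s*(1/(2*s²)) + 1 = 1/(2*s) + 1 = 1 + 1/(2*s))
C(-7) + K(1)*(-18) = (½ - 7)/(-7) + 1²*(-18) = -⅐*(-13/2) + 1*(-18) = 13/14 - 18 = -239/14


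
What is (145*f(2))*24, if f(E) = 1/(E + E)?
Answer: 870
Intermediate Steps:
f(E) = 1/(2*E)
(145*f(2))*24 = (145*((1/2)/2))*24 = (145*((1/2)*(1/2)))*24 = (145*(1/4))*24 = (145/4)*24 = 870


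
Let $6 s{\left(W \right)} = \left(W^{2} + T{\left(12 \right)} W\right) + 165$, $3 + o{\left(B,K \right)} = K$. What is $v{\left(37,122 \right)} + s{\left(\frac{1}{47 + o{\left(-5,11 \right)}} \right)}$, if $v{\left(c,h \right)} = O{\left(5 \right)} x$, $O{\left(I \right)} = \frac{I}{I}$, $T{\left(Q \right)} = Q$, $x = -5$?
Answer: $\frac{204518}{9075} \approx 22.536$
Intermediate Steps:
$o{\left(B,K \right)} = -3 + K$
$s{\left(W \right)} = \frac{55}{2} + 2 W + \frac{W^{2}}{6}$ ($s{\left(W \right)} = \frac{\left(W^{2} + 12 W\right) + 165}{6} = \frac{165 + W^{2} + 12 W}{6} = \frac{55}{2} + 2 W + \frac{W^{2}}{6}$)
$O{\left(I \right)} = 1$
$v{\left(c,h \right)} = -5$ ($v{\left(c,h \right)} = 1 \left(-5\right) = -5$)
$v{\left(37,122 \right)} + s{\left(\frac{1}{47 + o{\left(-5,11 \right)}} \right)} = -5 + \left(\frac{55}{2} + \frac{2}{47 + \left(-3 + 11\right)} + \frac{\left(\frac{1}{47 + \left(-3 + 11\right)}\right)^{2}}{6}\right) = -5 + \left(\frac{55}{2} + \frac{2}{47 + 8} + \frac{\left(\frac{1}{47 + 8}\right)^{2}}{6}\right) = -5 + \left(\frac{55}{2} + \frac{2}{55} + \frac{\left(\frac{1}{55}\right)^{2}}{6}\right) = -5 + \left(\frac{55}{2} + 2 \cdot \frac{1}{55} + \frac{1}{6 \cdot 3025}\right) = -5 + \left(\frac{55}{2} + \frac{2}{55} + \frac{1}{6} \cdot \frac{1}{3025}\right) = -5 + \left(\frac{55}{2} + \frac{2}{55} + \frac{1}{18150}\right) = -5 + \frac{249893}{9075} = \frac{204518}{9075}$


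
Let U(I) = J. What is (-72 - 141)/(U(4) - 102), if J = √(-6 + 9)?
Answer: 7242/3467 + 71*√3/3467 ≈ 2.1243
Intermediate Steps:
J = √3 ≈ 1.7320
U(I) = √3
(-72 - 141)/(U(4) - 102) = (-72 - 141)/(√3 - 102) = -213/(-102 + √3)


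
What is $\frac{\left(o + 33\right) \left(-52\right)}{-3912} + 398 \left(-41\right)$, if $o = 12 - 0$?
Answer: $- \frac{5319473}{326} \approx -16317.0$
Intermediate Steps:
$o = 12$ ($o = 12 + 0 = 12$)
$\frac{\left(o + 33\right) \left(-52\right)}{-3912} + 398 \left(-41\right) = \frac{\left(12 + 33\right) \left(-52\right)}{-3912} + 398 \left(-41\right) = 45 \left(-52\right) \left(- \frac{1}{3912}\right) - 16318 = \left(-2340\right) \left(- \frac{1}{3912}\right) - 16318 = \frac{195}{326} - 16318 = - \frac{5319473}{326}$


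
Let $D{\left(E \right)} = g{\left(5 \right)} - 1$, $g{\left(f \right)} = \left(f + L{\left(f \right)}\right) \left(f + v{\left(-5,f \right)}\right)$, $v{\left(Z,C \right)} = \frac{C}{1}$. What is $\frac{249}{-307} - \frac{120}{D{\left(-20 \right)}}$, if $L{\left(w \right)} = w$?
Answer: $- \frac{20497}{10131} \approx -2.0232$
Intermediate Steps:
$v{\left(Z,C \right)} = C$ ($v{\left(Z,C \right)} = C 1 = C$)
$g{\left(f \right)} = 4 f^{2}$ ($g{\left(f \right)} = \left(f + f\right) \left(f + f\right) = 2 f 2 f = 4 f^{2}$)
$D{\left(E \right)} = 99$ ($D{\left(E \right)} = 4 \cdot 5^{2} - 1 = 4 \cdot 25 - 1 = 100 - 1 = 99$)
$\frac{249}{-307} - \frac{120}{D{\left(-20 \right)}} = \frac{249}{-307} - \frac{120}{99} = 249 \left(- \frac{1}{307}\right) - \frac{40}{33} = - \frac{249}{307} - \frac{40}{33} = - \frac{20497}{10131}$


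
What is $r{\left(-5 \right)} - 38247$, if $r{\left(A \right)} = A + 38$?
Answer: $-38214$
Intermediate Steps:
$r{\left(A \right)} = 38 + A$
$r{\left(-5 \right)} - 38247 = \left(38 - 5\right) - 38247 = 33 - 38247 = -38214$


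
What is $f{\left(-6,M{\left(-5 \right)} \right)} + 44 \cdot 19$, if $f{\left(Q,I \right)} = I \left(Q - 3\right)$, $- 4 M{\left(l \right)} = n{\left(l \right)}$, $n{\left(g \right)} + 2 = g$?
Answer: $\frac{3281}{4} \approx 820.25$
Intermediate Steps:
$n{\left(g \right)} = -2 + g$
$M{\left(l \right)} = \frac{1}{2} - \frac{l}{4}$ ($M{\left(l \right)} = - \frac{-2 + l}{4} = \frac{1}{2} - \frac{l}{4}$)
$f{\left(Q,I \right)} = I \left(-3 + Q\right)$ ($f{\left(Q,I \right)} = I \left(Q - 3\right) = I \left(-3 + Q\right)$)
$f{\left(-6,M{\left(-5 \right)} \right)} + 44 \cdot 19 = \left(\frac{1}{2} - - \frac{5}{4}\right) \left(-3 - 6\right) + 44 \cdot 19 = \left(\frac{1}{2} + \frac{5}{4}\right) \left(-9\right) + 836 = \frac{7}{4} \left(-9\right) + 836 = - \frac{63}{4} + 836 = \frac{3281}{4}$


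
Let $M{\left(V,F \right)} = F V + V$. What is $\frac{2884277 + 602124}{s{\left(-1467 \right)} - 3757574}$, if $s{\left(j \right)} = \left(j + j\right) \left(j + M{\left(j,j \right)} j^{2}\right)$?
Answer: $- \frac{3486401}{13579520070869768} \approx -2.5674 \cdot 10^{-10}$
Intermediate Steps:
$M{\left(V,F \right)} = V + F V$
$s{\left(j \right)} = 2 j \left(j + j^{3} \left(1 + j\right)\right)$ ($s{\left(j \right)} = \left(j + j\right) \left(j + j \left(1 + j\right) j^{2}\right) = 2 j \left(j + j^{3} \left(1 + j\right)\right)$)
$\frac{2884277 + 602124}{s{\left(-1467 \right)} - 3757574} = \frac{2884277 + 602124}{2 \left(-1467\right)^{2} \left(1 + \left(-1467\right)^{2} \left(1 - 1467\right)\right) - 3757574} = \frac{3486401}{2 \cdot 2152089 \left(1 + 2152089 \left(-1466\right)\right) - 3757574} = \frac{3486401}{2 \cdot 2152089 \left(1 - 3154962474\right) - 3757574} = \frac{3486401}{2 \cdot 2152089 \left(-3154962473\right) - 3757574} = \frac{3486401}{-13579520067112194 - 3757574} = \frac{3486401}{-13579520070869768} = 3486401 \left(- \frac{1}{13579520070869768}\right) = - \frac{3486401}{13579520070869768}$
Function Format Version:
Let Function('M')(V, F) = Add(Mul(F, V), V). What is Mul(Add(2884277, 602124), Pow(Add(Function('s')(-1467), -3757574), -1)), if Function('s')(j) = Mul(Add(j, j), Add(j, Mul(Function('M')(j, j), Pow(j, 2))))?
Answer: Rational(-3486401, 13579520070869768) ≈ -2.5674e-10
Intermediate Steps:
Function('M')(V, F) = Add(V, Mul(F, V))
Function('s')(j) = Mul(2, j, Add(j, Mul(Pow(j, 3), Add(1, j)))) (Function('s')(j) = Mul(Add(j, j), Add(j, Mul(Mul(j, Add(1, j)), Pow(j, 2)))) = Mul(Mul(2, j), Add(j, Mul(Pow(j, 3), Add(1, j)))) = Mul(2, j, Add(j, Mul(Pow(j, 3), Add(1, j)))))
Mul(Add(2884277, 602124), Pow(Add(Function('s')(-1467), -3757574), -1)) = Mul(Add(2884277, 602124), Pow(Add(Mul(2, Pow(-1467, 2), Add(1, Mul(Pow(-1467, 2), Add(1, -1467)))), -3757574), -1)) = Mul(3486401, Pow(Add(Mul(2, 2152089, Add(1, Mul(2152089, -1466))), -3757574), -1)) = Mul(3486401, Pow(Add(Mul(2, 2152089, Add(1, -3154962474)), -3757574), -1)) = Mul(3486401, Pow(Add(Mul(2, 2152089, -3154962473), -3757574), -1)) = Mul(3486401, Pow(Add(-13579520067112194, -3757574), -1)) = Mul(3486401, Pow(-13579520070869768, -1)) = Mul(3486401, Rational(-1, 13579520070869768)) = Rational(-3486401, 13579520070869768)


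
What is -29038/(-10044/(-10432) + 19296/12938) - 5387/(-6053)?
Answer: -2965168957581287/250628357079 ≈ -11831.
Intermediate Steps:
-29038/(-10044/(-10432) + 19296/12938) - 5387/(-6053) = -29038/(-10044*(-1/10432) + 19296*(1/12938)) - 5387*(-1/6053) = -29038/(2511/2608 + 9648/6469) + 5387/6053 = -29038/41405643/16871152 + 5387/6053 = -29038*16871152/41405643 + 5387/6053 = -489904511776/41405643 + 5387/6053 = -2965168957581287/250628357079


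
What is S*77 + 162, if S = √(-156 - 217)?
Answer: 162 + 77*I*√373 ≈ 162.0 + 1487.1*I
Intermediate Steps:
S = I*√373 (S = √(-373) = I*√373 ≈ 19.313*I)
S*77 + 162 = (I*√373)*77 + 162 = 77*I*√373 + 162 = 162 + 77*I*√373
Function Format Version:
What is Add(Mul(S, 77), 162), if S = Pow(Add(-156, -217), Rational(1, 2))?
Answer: Add(162, Mul(77, I, Pow(373, Rational(1, 2)))) ≈ Add(162.00, Mul(1487.1, I))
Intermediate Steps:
S = Mul(I, Pow(373, Rational(1, 2))) (S = Pow(-373, Rational(1, 2)) = Mul(I, Pow(373, Rational(1, 2))) ≈ Mul(19.313, I))
Add(Mul(S, 77), 162) = Add(Mul(Mul(I, Pow(373, Rational(1, 2))), 77), 162) = Add(Mul(77, I, Pow(373, Rational(1, 2))), 162) = Add(162, Mul(77, I, Pow(373, Rational(1, 2))))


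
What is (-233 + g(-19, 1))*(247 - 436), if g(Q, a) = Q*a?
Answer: 47628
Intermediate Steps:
(-233 + g(-19, 1))*(247 - 436) = (-233 - 19*1)*(247 - 436) = (-233 - 19)*(-189) = -252*(-189) = 47628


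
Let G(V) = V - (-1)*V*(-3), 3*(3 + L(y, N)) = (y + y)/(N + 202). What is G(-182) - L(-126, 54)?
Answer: 23509/64 ≈ 367.33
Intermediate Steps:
L(y, N) = -3 + 2*y/(3*(202 + N)) (L(y, N) = -3 + ((y + y)/(N + 202))/3 = -3 + ((2*y)/(202 + N))/3 = -3 + (2*y/(202 + N))/3 = -3 + 2*y/(3*(202 + N)))
G(V) = -2*V (G(V) = V - (-1)*(-3*V) = V - 3*V = -2*V)
G(-182) - L(-126, 54) = -2*(-182) - (-1818 - 9*54 + 2*(-126))/(3*(202 + 54)) = 364 - (-1818 - 486 - 252)/(3*256) = 364 - (-2556)/(3*256) = 364 - 1*(-213/64) = 364 + 213/64 = 23509/64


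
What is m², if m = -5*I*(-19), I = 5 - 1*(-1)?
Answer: 324900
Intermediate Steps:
I = 6 (I = 5 + 1 = 6)
m = 570 (m = -5*6*(-19) = -30*(-19) = 570)
m² = 570² = 324900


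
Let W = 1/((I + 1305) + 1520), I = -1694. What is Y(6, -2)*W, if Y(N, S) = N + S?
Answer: 4/1131 ≈ 0.0035367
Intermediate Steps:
W = 1/1131 (W = 1/((-1694 + 1305) + 1520) = 1/(-389 + 1520) = 1/1131 ≈ 0.00088417)
Y(6, -2)*W = (6 - 2)*(1/1131) = 4*(1/1131) = 4/1131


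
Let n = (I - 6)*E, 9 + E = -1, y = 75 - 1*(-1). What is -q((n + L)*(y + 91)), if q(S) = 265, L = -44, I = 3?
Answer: -265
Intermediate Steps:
y = 76 (y = 75 + 1 = 76)
E = -10 (E = -9 - 1 = -10)
n = 30 (n = (3 - 6)*(-10) = -3*(-10) = 30)
-q((n + L)*(y + 91)) = -1*265 = -265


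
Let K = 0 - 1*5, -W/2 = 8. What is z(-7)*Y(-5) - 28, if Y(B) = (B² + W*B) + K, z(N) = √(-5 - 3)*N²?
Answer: -28 + 9800*I*√2 ≈ -28.0 + 13859.0*I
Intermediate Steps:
W = -16 (W = -2*8 = -16)
K = -5 (K = 0 - 5 = -5)
z(N) = 2*I*√2*N² (z(N) = √(-8)*N² = (2*I*√2)*N² = 2*I*√2*N²)
Y(B) = -5 + B² - 16*B (Y(B) = (B² - 16*B) - 5 = -5 + B² - 16*B)
z(-7)*Y(-5) - 28 = (2*I*√2*(-7)²)*(-5 + (-5)² - 16*(-5)) - 28 = (2*I*√2*49)*(-5 + 25 + 80) - 28 = (98*I*√2)*100 - 28 = 9800*I*√2 - 28 = -28 + 9800*I*√2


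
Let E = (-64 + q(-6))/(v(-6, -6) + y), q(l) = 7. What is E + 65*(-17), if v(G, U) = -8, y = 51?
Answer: -47572/43 ≈ -1106.3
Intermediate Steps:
E = -57/43 (E = (-64 + 7)/(-8 + 51) = -57/43 ≈ -1.3256)
E + 65*(-17) = -57/43 + 65*(-17) = -57/43 - 1105 = -47572/43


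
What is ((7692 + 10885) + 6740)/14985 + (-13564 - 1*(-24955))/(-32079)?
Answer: 642092/481185 ≈ 1.3344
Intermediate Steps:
((7692 + 10885) + 6740)/14985 + (-13564 - 1*(-24955))/(-32079) = (18577 + 6740)*(1/14985) + (-13564 + 24955)*(-1/32079) = 25317*(1/14985) + 11391*(-1/32079) = 2813/1665 - 3797/10693 = 642092/481185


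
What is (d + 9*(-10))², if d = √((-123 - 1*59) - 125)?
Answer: (90 - I*√307)² ≈ 7793.0 - 3153.9*I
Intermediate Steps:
d = I*√307 (d = √((-123 - 59) - 125) = √(-182 - 125) = √(-307) = I*√307 ≈ 17.521*I)
(d + 9*(-10))² = (I*√307 + 9*(-10))² = (I*√307 - 90)² = (-90 + I*√307)²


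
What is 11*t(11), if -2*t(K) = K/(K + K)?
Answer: -11/4 ≈ -2.7500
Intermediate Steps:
t(K) = -1/4 (t(K) = -K/(2*(K + K)) = -K/(2*(2*K)) = -1/(2*K)*K/2 = -1/2*1/2 = -1/4)
11*t(11) = 11*(-1/4) = -11/4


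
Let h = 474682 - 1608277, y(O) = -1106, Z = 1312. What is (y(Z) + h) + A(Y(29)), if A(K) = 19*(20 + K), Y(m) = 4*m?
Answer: -1132117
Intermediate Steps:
A(K) = 380 + 19*K
h = -1133595
(y(Z) + h) + A(Y(29)) = (-1106 - 1133595) + (380 + 19*(4*29)) = -1134701 + (380 + 19*116) = -1134701 + (380 + 2204) = -1134701 + 2584 = -1132117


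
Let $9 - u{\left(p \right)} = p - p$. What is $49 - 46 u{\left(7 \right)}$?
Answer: $-365$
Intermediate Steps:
$u{\left(p \right)} = 9$ ($u{\left(p \right)} = 9 - \left(p - p\right) = 9 - 0 = 9 + 0 = 9$)
$49 - 46 u{\left(7 \right)} = 49 - 414 = -365$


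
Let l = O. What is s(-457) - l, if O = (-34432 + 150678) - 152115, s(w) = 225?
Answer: 36094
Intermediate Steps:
O = -35869 (O = 116246 - 152115 = -35869)
l = -35869
s(-457) - l = 225 - 1*(-35869) = 225 + 35869 = 36094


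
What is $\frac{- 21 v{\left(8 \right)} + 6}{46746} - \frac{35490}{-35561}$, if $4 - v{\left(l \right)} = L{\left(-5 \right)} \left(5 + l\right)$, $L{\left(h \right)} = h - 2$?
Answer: $\frac{176476079}{184703834} \approx 0.95545$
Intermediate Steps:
$L{\left(h \right)} = -2 + h$ ($L{\left(h \right)} = h - 2 = -2 + h$)
$v{\left(l \right)} = 39 + 7 l$ ($v{\left(l \right)} = 4 - \left(-2 - 5\right) \left(5 + l\right) = 4 - - 7 \left(5 + l\right) = 4 - \left(-35 - 7 l\right) = 4 + \left(35 + 7 l\right) = 39 + 7 l$)
$\frac{- 21 v{\left(8 \right)} + 6}{46746} - \frac{35490}{-35561} = \frac{- 21 \left(39 + 7 \cdot 8\right) + 6}{46746} - \frac{35490}{-35561} = \left(- 21 \left(39 + 56\right) + 6\right) \frac{1}{46746} - - \frac{35490}{35561} = \left(\left(-21\right) 95 + 6\right) \frac{1}{46746} + \frac{35490}{35561} = \left(-1995 + 6\right) \frac{1}{46746} + \frac{35490}{35561} = \left(-1989\right) \frac{1}{46746} + \frac{35490}{35561} = - \frac{221}{5194} + \frac{35490}{35561} = \frac{176476079}{184703834}$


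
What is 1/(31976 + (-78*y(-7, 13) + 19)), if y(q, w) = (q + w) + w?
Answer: 1/30513 ≈ 3.2773e-5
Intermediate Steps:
y(q, w) = q + 2*w
1/(31976 + (-78*y(-7, 13) + 19)) = 1/(31976 + (-78*(-7 + 2*13) + 19)) = 1/(31976 + (-78*(-7 + 26) + 19)) = 1/(31976 + (-78*19 + 19)) = 1/(31976 + (-1482 + 19)) = 1/(31976 - 1463) = 1/30513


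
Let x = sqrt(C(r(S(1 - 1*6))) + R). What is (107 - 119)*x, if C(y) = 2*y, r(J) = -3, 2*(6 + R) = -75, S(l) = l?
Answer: -18*I*sqrt(22) ≈ -84.427*I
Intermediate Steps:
R = -87/2 (R = -6 + (1/2)*(-75) = -6 - 75/2 = -87/2 ≈ -43.500)
x = 3*I*sqrt(22)/2 (x = sqrt(2*(-3) - 87/2) = sqrt(-6 - 87/2) = sqrt(-99/2) = 3*I*sqrt(22)/2 ≈ 7.0356*I)
(107 - 119)*x = (107 - 119)*(3*I*sqrt(22)/2) = -18*I*sqrt(22)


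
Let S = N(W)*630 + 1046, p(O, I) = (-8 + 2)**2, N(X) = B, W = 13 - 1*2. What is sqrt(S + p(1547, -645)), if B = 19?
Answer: 2*sqrt(3263) ≈ 114.25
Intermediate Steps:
W = 11 (W = 13 - 2 = 11)
N(X) = 19
p(O, I) = 36 (p(O, I) = (-6)**2 = 36)
S = 13016 (S = 19*630 + 1046 = 11970 + 1046 = 13016)
sqrt(S + p(1547, -645)) = sqrt(13016 + 36) = sqrt(13052) = 2*sqrt(3263)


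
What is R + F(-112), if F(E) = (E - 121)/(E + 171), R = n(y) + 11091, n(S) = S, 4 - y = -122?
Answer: 661570/59 ≈ 11213.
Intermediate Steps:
y = 126 (y = 4 - 1*(-122) = 4 + 122 = 126)
R = 11217 (R = 126 + 11091 = 11217)
F(E) = (-121 + E)/(171 + E)
R + F(-112) = 11217 + (-121 - 112)/(171 - 112) = 11217 - 233/59 = 661570/59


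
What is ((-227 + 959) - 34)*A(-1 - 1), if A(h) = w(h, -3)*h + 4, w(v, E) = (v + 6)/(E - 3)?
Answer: 11168/3 ≈ 3722.7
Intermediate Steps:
w(v, E) = (6 + v)/(-3 + E)
A(h) = 4 + h*(-1 - h/6) (A(h) = ((6 + h)/(-3 - 3))*h + 4 = ((6 + h)/(-6))*h + 4 = (-(6 + h)/6)*h + 4 = (-1 - h/6)*h + 4 = h*(-1 - h/6) + 4 = 4 + h*(-1 - h/6))
((-227 + 959) - 34)*A(-1 - 1) = ((-227 + 959) - 34)*(4 - (-1 - 1)*(6 + (-1 - 1))/6) = (732 - 34)*(4 - ⅙*(-2)*(6 - 2)) = 698*(4 - ⅙*(-2)*4) = 698*(4 + 4/3) = 698*(16/3) = 11168/3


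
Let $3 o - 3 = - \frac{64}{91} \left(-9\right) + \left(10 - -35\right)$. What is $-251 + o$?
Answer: $- \frac{21193}{91} \approx -232.89$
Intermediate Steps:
$o = \frac{1648}{91}$ ($o = 1 + \frac{- \frac{64}{91} \left(-9\right) + \left(10 - -35\right)}{3} = 1 + \frac{\left(-64\right) \frac{1}{91} \left(-9\right) + \left(10 + 35\right)}{3} = 1 + \frac{\left(- \frac{64}{91}\right) \left(-9\right) + 45}{3} = 1 + \frac{\frac{576}{91} + 45}{3} = 1 + \frac{1}{3} \cdot \frac{4671}{91} = 1 + \frac{1557}{91} = \frac{1648}{91} \approx 18.11$)
$-251 + o = -251 + \frac{1648}{91} = - \frac{21193}{91}$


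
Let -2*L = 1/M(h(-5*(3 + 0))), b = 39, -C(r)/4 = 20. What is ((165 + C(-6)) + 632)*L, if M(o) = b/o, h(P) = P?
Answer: 3585/26 ≈ 137.88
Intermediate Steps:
C(r) = -80 (C(r) = -4*20 = -80)
M(o) = 39/o
L = 5/26 (L = -1/(2*(39/((-5*(3 + 0))))) = -1/(2*(39/((-5*3)))) = -1/(2*(39/(-15))) = -1/(2*(39*(-1/15))) = -1/(2*(-13/5)) = -½*(-5/13) = 5/26 ≈ 0.19231)
((165 + C(-6)) + 632)*L = ((165 - 80) + 632)*(5/26) = (85 + 632)*(5/26) = 717*(5/26) = 3585/26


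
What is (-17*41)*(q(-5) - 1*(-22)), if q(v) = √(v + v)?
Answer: -15334 - 697*I*√10 ≈ -15334.0 - 2204.1*I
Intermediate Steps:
q(v) = √2*√v (q(v) = √(2*v) = √2*√v)
(-17*41)*(q(-5) - 1*(-22)) = (-17*41)*(√2*√(-5) - 1*(-22)) = -697*(√2*(I*√5) + 22) = -697*(I*√10 + 22) = -697*(22 + I*√10) = -15334 - 697*I*√10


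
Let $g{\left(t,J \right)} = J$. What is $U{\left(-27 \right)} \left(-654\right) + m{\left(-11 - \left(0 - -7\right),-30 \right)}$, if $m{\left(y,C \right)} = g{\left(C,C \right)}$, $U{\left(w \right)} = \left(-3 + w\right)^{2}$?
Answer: $-588630$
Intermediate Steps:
$m{\left(y,C \right)} = C$
$U{\left(-27 \right)} \left(-654\right) + m{\left(-11 - \left(0 - -7\right),-30 \right)} = \left(-3 - 27\right)^{2} \left(-654\right) - 30 = \left(-30\right)^{2} \left(-654\right) - 30 = 900 \left(-654\right) - 30 = -588600 - 30 = -588630$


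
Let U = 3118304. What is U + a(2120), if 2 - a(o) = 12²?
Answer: 3118162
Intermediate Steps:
a(o) = -142 (a(o) = 2 - 1*12² = 2 - 1*144 = 2 - 144 = -142)
U + a(2120) = 3118304 - 142 = 3118162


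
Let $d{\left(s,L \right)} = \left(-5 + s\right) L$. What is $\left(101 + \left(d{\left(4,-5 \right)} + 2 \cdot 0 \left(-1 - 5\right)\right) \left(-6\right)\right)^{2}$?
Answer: $5041$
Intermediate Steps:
$d{\left(s,L \right)} = L \left(-5 + s\right)$
$\left(101 + \left(d{\left(4,-5 \right)} + 2 \cdot 0 \left(-1 - 5\right)\right) \left(-6\right)\right)^{2} = \left(101 + \left(- 5 \left(-5 + 4\right) + 2 \cdot 0 \left(-1 - 5\right)\right) \left(-6\right)\right)^{2} = \left(101 + \left(\left(-5\right) \left(-1\right) + 0 \left(-1 - 5\right)\right) \left(-6\right)\right)^{2} = \left(101 + \left(5 + 0 \left(-6\right)\right) \left(-6\right)\right)^{2} = \left(101 + \left(5 + 0\right) \left(-6\right)\right)^{2} = \left(101 + 5 \left(-6\right)\right)^{2} = \left(101 - 30\right)^{2} = 71^{2} = 5041$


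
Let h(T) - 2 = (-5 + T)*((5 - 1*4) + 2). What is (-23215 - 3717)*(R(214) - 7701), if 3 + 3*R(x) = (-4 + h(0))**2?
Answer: 614507444/3 ≈ 2.0484e+8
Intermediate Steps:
h(T) = -13 + 3*T (h(T) = 2 + (-5 + T)*((5 - 1*4) + 2) = 2 + (-5 + T)*((5 - 4) + 2) = 2 + (-5 + T)*(1 + 2) = 2 + (-5 + T)*3 = 2 + (-15 + 3*T) = -13 + 3*T)
R(x) = 286/3 (R(x) = -1 + (-4 + (-13 + 3*0))**2/3 = -1 + (-4 + (-13 + 0))**2/3 = -1 + (-4 - 13)**2/3 = -1 + (1/3)*(-17)**2 = -1 + (1/3)*289 = -1 + 289/3 = 286/3)
(-23215 - 3717)*(R(214) - 7701) = (-23215 - 3717)*(286/3 - 7701) = -26932*(-22817/3) = 614507444/3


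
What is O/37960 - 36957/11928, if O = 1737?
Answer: -28795183/9433060 ≈ -3.0526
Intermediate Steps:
O/37960 - 36957/11928 = 1737/37960 - 36957/11928 = 1737*(1/37960) - 36957*1/11928 = 1737/37960 - 12319/3976 = -28795183/9433060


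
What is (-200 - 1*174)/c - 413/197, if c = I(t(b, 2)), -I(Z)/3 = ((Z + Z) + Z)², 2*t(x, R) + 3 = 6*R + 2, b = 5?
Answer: -95869/58509 ≈ -1.6385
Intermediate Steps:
t(x, R) = -½ + 3*R (t(x, R) = -3/2 + (6*R + 2)/2 = -3/2 + (2 + 6*R)/2 = -3/2 + (1 + 3*R) = -½ + 3*R)
I(Z) = -27*Z² (I(Z) = -3*((Z + Z) + Z)² = -3*(2*Z + Z)² = -3*9*Z² = -27*Z²)
c = -3267/4 (c = -27*(-½ + 3*2)² = -27*(-½ + 6)² = -27*(11/2)² = -27*121/4 = -3267/4 ≈ -816.75)
(-200 - 1*174)/c - 413/197 = (-200 - 1*174)/(-3267/4) - 413/197 = (-200 - 174)*(-4/3267) - 413*1/197 = -374*(-4/3267) - 413/197 = 136/297 - 413/197 = -95869/58509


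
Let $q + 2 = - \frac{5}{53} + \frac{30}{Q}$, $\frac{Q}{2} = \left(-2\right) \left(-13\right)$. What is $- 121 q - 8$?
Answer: $\frac{241987}{1378} \approx 175.61$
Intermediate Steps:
$Q = 52$ ($Q = 2 \left(\left(-2\right) \left(-13\right)\right) = 2 \cdot 26 = 52$)
$q = - \frac{2091}{1378}$ ($q = -2 + \left(- \frac{5}{53} + \frac{30}{52}\right) = -2 + \left(\left(-5\right) \frac{1}{53} + 30 \cdot \frac{1}{52}\right) = -2 + \left(- \frac{5}{53} + \frac{15}{26}\right) = -2 + \frac{665}{1378} = - \frac{2091}{1378} \approx -1.5174$)
$- 121 q - 8 = \left(-121\right) \left(- \frac{2091}{1378}\right) - 8 = \frac{253011}{1378} - 8 = \frac{241987}{1378}$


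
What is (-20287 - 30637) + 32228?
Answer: -18696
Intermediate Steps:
(-20287 - 30637) + 32228 = -50924 + 32228 = -18696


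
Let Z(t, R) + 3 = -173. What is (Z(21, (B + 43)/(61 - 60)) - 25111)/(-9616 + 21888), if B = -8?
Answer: -25287/12272 ≈ -2.0605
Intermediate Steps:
Z(t, R) = -176 (Z(t, R) = -3 - 173 = -176)
(Z(21, (B + 43)/(61 - 60)) - 25111)/(-9616 + 21888) = (-176 - 25111)/(-9616 + 21888) = -25287/12272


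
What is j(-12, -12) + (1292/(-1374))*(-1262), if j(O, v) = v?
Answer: 807008/687 ≈ 1174.7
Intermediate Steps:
j(-12, -12) + (1292/(-1374))*(-1262) = -12 + (1292/(-1374))*(-1262) = -12 + (1292*(-1/1374))*(-1262) = -12 - 646/687*(-1262) = -12 + 815252/687 = 807008/687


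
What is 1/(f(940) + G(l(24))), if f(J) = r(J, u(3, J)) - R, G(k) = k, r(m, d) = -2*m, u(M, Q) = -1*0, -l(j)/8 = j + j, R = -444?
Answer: -1/1820 ≈ -0.00054945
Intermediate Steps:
l(j) = -16*j (l(j) = -8*(j + j) = -16*j)
u(M, Q) = 0
f(J) = 444 - 2*J (f(J) = -2*J - 1*(-444) = -2*J + 444 = 444 - 2*J)
1/(f(940) + G(l(24))) = 1/((444 - 2*940) - 16*24) = 1/((444 - 1880) - 384) = 1/(-1436 - 384) = 1/(-1820) = -1/1820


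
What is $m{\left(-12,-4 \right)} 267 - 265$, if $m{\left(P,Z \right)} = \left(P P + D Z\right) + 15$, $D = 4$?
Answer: $37916$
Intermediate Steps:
$m{\left(P,Z \right)} = 15 + P^{2} + 4 Z$ ($m{\left(P,Z \right)} = \left(P P + 4 Z\right) + 15 = \left(P^{2} + 4 Z\right) + 15 = 15 + P^{2} + 4 Z$)
$m{\left(-12,-4 \right)} 267 - 265 = \left(15 + \left(-12\right)^{2} + 4 \left(-4\right)\right) 267 - 265 = \left(15 + 144 - 16\right) 267 - 265 = 143 \cdot 267 - 265 = 38181 - 265 = 37916$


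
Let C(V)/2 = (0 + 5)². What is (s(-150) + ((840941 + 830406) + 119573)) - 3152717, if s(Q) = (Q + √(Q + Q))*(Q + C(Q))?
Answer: -1346797 - 1000*I*√3 ≈ -1.3468e+6 - 1732.1*I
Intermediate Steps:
C(V) = 50 (C(V) = 2*(0 + 5)² = 2*5² = 2*25 = 50)
s(Q) = (50 + Q)*(Q + √2*√Q) (s(Q) = (Q + √(Q + Q))*(Q + 50) = (Q + √(2*Q))*(50 + Q) = (Q + √2*√Q)*(50 + Q) = (50 + Q)*(Q + √2*√Q))
(s(-150) + ((840941 + 830406) + 119573)) - 3152717 = (((-150)² + 50*(-150) + √2*(-150)^(3/2) + 50*√2*√(-150)) + ((840941 + 830406) + 119573)) - 3152717 = ((22500 - 7500 + √2*(-750*I*√6) + 50*√2*(5*I*√6)) + (1671347 + 119573)) - 3152717 = ((22500 - 7500 - 1500*I*√3 + 500*I*√3) + 1790920) - 3152717 = ((15000 - 1000*I*√3) + 1790920) - 3152717 = (1805920 - 1000*I*√3) - 3152717 = -1346797 - 1000*I*√3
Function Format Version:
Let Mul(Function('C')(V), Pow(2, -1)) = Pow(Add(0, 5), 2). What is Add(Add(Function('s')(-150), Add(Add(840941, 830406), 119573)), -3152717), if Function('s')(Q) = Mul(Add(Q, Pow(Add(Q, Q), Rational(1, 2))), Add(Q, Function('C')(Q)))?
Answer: Add(-1346797, Mul(-1000, I, Pow(3, Rational(1, 2)))) ≈ Add(-1.3468e+6, Mul(-1732.1, I))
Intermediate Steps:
Function('C')(V) = 50 (Function('C')(V) = Mul(2, Pow(Add(0, 5), 2)) = Mul(2, Pow(5, 2)) = Mul(2, 25) = 50)
Function('s')(Q) = Mul(Add(50, Q), Add(Q, Mul(Pow(2, Rational(1, 2)), Pow(Q, Rational(1, 2))))) (Function('s')(Q) = Mul(Add(Q, Pow(Add(Q, Q), Rational(1, 2))), Add(Q, 50)) = Mul(Add(Q, Pow(Mul(2, Q), Rational(1, 2))), Add(50, Q)) = Mul(Add(Q, Mul(Pow(2, Rational(1, 2)), Pow(Q, Rational(1, 2)))), Add(50, Q)) = Mul(Add(50, Q), Add(Q, Mul(Pow(2, Rational(1, 2)), Pow(Q, Rational(1, 2))))))
Add(Add(Function('s')(-150), Add(Add(840941, 830406), 119573)), -3152717) = Add(Add(Add(Pow(-150, 2), Mul(50, -150), Mul(Pow(2, Rational(1, 2)), Pow(-150, Rational(3, 2))), Mul(50, Pow(2, Rational(1, 2)), Pow(-150, Rational(1, 2)))), Add(Add(840941, 830406), 119573)), -3152717) = Add(Add(Add(22500, -7500, Mul(Pow(2, Rational(1, 2)), Mul(-750, I, Pow(6, Rational(1, 2)))), Mul(50, Pow(2, Rational(1, 2)), Mul(5, I, Pow(6, Rational(1, 2))))), Add(1671347, 119573)), -3152717) = Add(Add(Add(22500, -7500, Mul(-1500, I, Pow(3, Rational(1, 2))), Mul(500, I, Pow(3, Rational(1, 2)))), 1790920), -3152717) = Add(Add(Add(15000, Mul(-1000, I, Pow(3, Rational(1, 2)))), 1790920), -3152717) = Add(Add(1805920, Mul(-1000, I, Pow(3, Rational(1, 2)))), -3152717) = Add(-1346797, Mul(-1000, I, Pow(3, Rational(1, 2))))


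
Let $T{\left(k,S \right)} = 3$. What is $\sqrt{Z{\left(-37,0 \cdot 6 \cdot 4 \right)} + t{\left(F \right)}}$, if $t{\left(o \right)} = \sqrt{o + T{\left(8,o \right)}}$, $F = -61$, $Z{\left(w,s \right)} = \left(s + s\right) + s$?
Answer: $\sqrt[4]{-58} \approx 1.9514 + 1.9514 i$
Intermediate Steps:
$Z{\left(w,s \right)} = 3 s$ ($Z{\left(w,s \right)} = 2 s + s = 3 s$)
$t{\left(o \right)} = \sqrt{3 + o}$ ($t{\left(o \right)} = \sqrt{o + 3} = \sqrt{3 + o}$)
$\sqrt{Z{\left(-37,0 \cdot 6 \cdot 4 \right)} + t{\left(F \right)}} = \sqrt{3 \cdot 0 \cdot 6 \cdot 4 + \sqrt{3 - 61}} = \sqrt{3 \cdot 0 \cdot 4 + \sqrt{-58}} = \sqrt{3 \cdot 0 + i \sqrt{58}} = \sqrt{0 + i \sqrt{58}} = \sqrt{i \sqrt{58}} = \sqrt[4]{58} \sqrt{i}$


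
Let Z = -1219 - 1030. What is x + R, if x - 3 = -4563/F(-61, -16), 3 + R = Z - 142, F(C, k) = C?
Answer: -141288/61 ≈ -2316.2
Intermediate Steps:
Z = -2249
R = -2394 (R = -3 + (-2249 - 142) = -3 - 2391 = -2394)
x = 4746/61 (x = 3 - 4563/(-61) = 3 - 4563*(-1/61) = 3 + 4563/61 = 4746/61 ≈ 77.803)
x + R = 4746/61 - 2394 = -141288/61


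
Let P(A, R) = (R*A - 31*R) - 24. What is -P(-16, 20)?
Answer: 964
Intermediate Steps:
P(A, R) = -24 - 31*R + A*R (P(A, R) = (A*R - 31*R) - 24 = (-31*R + A*R) - 24 = -24 - 31*R + A*R)
-P(-16, 20) = -(-24 - 31*20 - 16*20) = -(-24 - 620 - 320) = -1*(-964) = 964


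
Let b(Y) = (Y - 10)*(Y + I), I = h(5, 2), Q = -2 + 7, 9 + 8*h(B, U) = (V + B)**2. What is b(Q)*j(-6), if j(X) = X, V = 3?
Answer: 1425/4 ≈ 356.25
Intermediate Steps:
h(B, U) = -9/8 + (3 + B)**2/8
Q = 5
I = 55/8 (I = (1/8)*5*(6 + 5) = (1/8)*5*11 = 55/8 ≈ 6.8750)
b(Y) = (-10 + Y)*(55/8 + Y) (b(Y) = (Y - 10)*(Y + 55/8) = (-10 + Y)*(55/8 + Y))
b(Q)*j(-6) = (-275/4 + 5**2 - 25/8*5)*(-6) = (-275/4 + 25 - 125/8)*(-6) = -475/8*(-6) = 1425/4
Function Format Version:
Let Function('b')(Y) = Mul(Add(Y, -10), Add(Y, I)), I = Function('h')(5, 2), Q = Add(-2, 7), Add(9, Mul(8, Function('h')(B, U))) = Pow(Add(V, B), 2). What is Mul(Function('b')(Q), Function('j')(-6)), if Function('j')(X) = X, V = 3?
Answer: Rational(1425, 4) ≈ 356.25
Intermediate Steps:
Function('h')(B, U) = Add(Rational(-9, 8), Mul(Rational(1, 8), Pow(Add(3, B), 2)))
Q = 5
I = Rational(55, 8) (I = Mul(Rational(1, 8), 5, Add(6, 5)) = Mul(Rational(1, 8), 5, 11) = Rational(55, 8) ≈ 6.8750)
Function('b')(Y) = Mul(Add(-10, Y), Add(Rational(55, 8), Y)) (Function('b')(Y) = Mul(Add(Y, -10), Add(Y, Rational(55, 8))) = Mul(Add(-10, Y), Add(Rational(55, 8), Y)))
Mul(Function('b')(Q), Function('j')(-6)) = Mul(Add(Rational(-275, 4), Pow(5, 2), Mul(Rational(-25, 8), 5)), -6) = Mul(Add(Rational(-275, 4), 25, Rational(-125, 8)), -6) = Mul(Rational(-475, 8), -6) = Rational(1425, 4)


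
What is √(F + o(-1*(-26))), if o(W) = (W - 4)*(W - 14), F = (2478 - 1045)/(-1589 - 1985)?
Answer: √3367076122/3574 ≈ 16.236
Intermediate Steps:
F = -1433/3574 (F = 1433/(-3574) = 1433*(-1/3574) = -1433/3574 ≈ -0.40095)
o(W) = (-14 + W)*(-4 + W) (o(W) = (-4 + W)*(-14 + W) = (-14 + W)*(-4 + W))
√(F + o(-1*(-26))) = √(-1433/3574 + (56 + (-1*(-26))² - (-18)*(-26))) = √(-1433/3574 + (56 + 26² - 18*26)) = √(-1433/3574 + (56 + 676 - 468)) = √(-1433/3574 + 264) = √(942103/3574) = √3367076122/3574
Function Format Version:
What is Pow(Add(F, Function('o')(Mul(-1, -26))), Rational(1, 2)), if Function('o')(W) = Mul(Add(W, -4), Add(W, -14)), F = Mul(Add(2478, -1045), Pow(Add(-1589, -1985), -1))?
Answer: Mul(Rational(1, 3574), Pow(3367076122, Rational(1, 2))) ≈ 16.236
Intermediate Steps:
F = Rational(-1433, 3574) (F = Mul(1433, Pow(-3574, -1)) = Mul(1433, Rational(-1, 3574)) = Rational(-1433, 3574) ≈ -0.40095)
Function('o')(W) = Mul(Add(-14, W), Add(-4, W)) (Function('o')(W) = Mul(Add(-4, W), Add(-14, W)) = Mul(Add(-14, W), Add(-4, W)))
Pow(Add(F, Function('o')(Mul(-1, -26))), Rational(1, 2)) = Pow(Add(Rational(-1433, 3574), Add(56, Pow(Mul(-1, -26), 2), Mul(-18, Mul(-1, -26)))), Rational(1, 2)) = Pow(Add(Rational(-1433, 3574), Add(56, Pow(26, 2), Mul(-18, 26))), Rational(1, 2)) = Pow(Add(Rational(-1433, 3574), Add(56, 676, -468)), Rational(1, 2)) = Pow(Add(Rational(-1433, 3574), 264), Rational(1, 2)) = Pow(Rational(942103, 3574), Rational(1, 2)) = Mul(Rational(1, 3574), Pow(3367076122, Rational(1, 2)))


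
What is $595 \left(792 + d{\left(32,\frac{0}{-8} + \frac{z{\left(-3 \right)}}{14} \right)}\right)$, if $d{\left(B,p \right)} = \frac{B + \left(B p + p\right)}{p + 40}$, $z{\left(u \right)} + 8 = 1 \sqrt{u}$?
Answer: $\frac{47883539515}{101569} + \frac{10729040 i \sqrt{3}}{304707} \approx 4.7144 \cdot 10^{5} + 60.987 i$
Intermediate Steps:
$z{\left(u \right)} = -8 + \sqrt{u}$ ($z{\left(u \right)} = -8 + 1 \sqrt{u} = -8 + \sqrt{u}$)
$d{\left(B,p \right)} = \frac{B + p + B p}{40 + p}$ ($d{\left(B,p \right)} = \frac{B + \left(p + B p\right)}{40 + p} = \frac{B + p + B p}{40 + p}$)
$595 \left(792 + d{\left(32,\frac{0}{-8} + \frac{z{\left(-3 \right)}}{14} \right)}\right) = 595 \left(792 + \frac{32 + \left(\frac{0}{-8} + \frac{-8 + \sqrt{-3}}{14}\right) + 32 \left(\frac{0}{-8} + \frac{-8 + \sqrt{-3}}{14}\right)}{40 + \left(\frac{0}{-8} + \frac{-8 + \sqrt{-3}}{14}\right)}\right) = 595 \left(792 + \frac{32 + \left(0 \left(- \frac{1}{8}\right) + \left(-8 + i \sqrt{3}\right) \frac{1}{14}\right) + 32 \left(0 \left(- \frac{1}{8}\right) + \left(-8 + i \sqrt{3}\right) \frac{1}{14}\right)}{40 + \left(0 \left(- \frac{1}{8}\right) + \left(-8 + i \sqrt{3}\right) \frac{1}{14}\right)}\right) = 595 \left(792 + \frac{32 - \left(\frac{4}{7} - \frac{i \sqrt{3}}{14}\right) + 32 \left(0 - \left(\frac{4}{7} - \frac{i \sqrt{3}}{14}\right)\right)}{40 - \left(\frac{4}{7} - \frac{i \sqrt{3}}{14}\right)}\right) = 595 \left(792 + \frac{32 - \left(\frac{4}{7} - \frac{i \sqrt{3}}{14}\right) + 32 \left(- \frac{4}{7} + \frac{i \sqrt{3}}{14}\right)}{40 - \left(\frac{4}{7} - \frac{i \sqrt{3}}{14}\right)}\right) = 595 \left(792 + \frac{32 - \left(\frac{4}{7} - \frac{i \sqrt{3}}{14}\right) - \left(\frac{128}{7} - \frac{16 i \sqrt{3}}{7}\right)}{\frac{276}{7} + \frac{i \sqrt{3}}{14}}\right) = 595 \left(792 + \frac{\frac{92}{7} + \frac{33 i \sqrt{3}}{14}}{\frac{276}{7} + \frac{i \sqrt{3}}{14}}\right) = 471240 + \frac{595 \left(\frac{92}{7} + \frac{33 i \sqrt{3}}{14}\right)}{\frac{276}{7} + \frac{i \sqrt{3}}{14}}$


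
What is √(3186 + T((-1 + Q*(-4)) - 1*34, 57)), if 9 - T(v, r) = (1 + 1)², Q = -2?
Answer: √3191 ≈ 56.489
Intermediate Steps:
T(v, r) = 5 (T(v, r) = 9 - (1 + 1)² = 9 - 1*2² = 9 - 1*4 = 9 - 4 = 5)
√(3186 + T((-1 + Q*(-4)) - 1*34, 57)) = √(3186 + 5) = √3191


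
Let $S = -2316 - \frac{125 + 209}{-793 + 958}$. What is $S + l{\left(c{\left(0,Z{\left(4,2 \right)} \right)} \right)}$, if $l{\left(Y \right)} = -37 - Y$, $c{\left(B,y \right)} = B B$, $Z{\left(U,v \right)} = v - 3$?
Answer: $- \frac{388579}{165} \approx -2355.0$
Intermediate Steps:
$Z{\left(U,v \right)} = -3 + v$
$c{\left(B,y \right)} = B^{2}$
$S = - \frac{382474}{165}$ ($S = -2316 - \frac{334}{165} = - \frac{382474}{165} \approx -2318.0$)
$S + l{\left(c{\left(0,Z{\left(4,2 \right)} \right)} \right)} = - \frac{382474}{165} - 37 = - \frac{388579}{165}$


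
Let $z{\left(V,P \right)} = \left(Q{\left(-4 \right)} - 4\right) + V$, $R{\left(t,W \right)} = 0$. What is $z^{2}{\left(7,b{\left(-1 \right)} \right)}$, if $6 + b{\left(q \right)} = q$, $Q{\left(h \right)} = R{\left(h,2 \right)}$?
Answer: $9$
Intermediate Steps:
$Q{\left(h \right)} = 0$
$b{\left(q \right)} = -6 + q$
$z{\left(V,P \right)} = -4 + V$ ($z{\left(V,P \right)} = \left(0 - 4\right) + V = -4 + V$)
$z^{2}{\left(7,b{\left(-1 \right)} \right)} = \left(-4 + 7\right)^{2} = 3^{2} = 9$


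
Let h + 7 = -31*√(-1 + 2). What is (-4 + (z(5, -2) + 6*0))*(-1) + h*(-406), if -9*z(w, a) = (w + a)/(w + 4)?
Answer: 416665/27 ≈ 15432.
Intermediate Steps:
z(w, a) = -(a + w)/(9*(4 + w)) (z(w, a) = -(w + a)/(9*(w + 4)) = -(a + w)/(9*(4 + w)))
h = -38 (h = -7 - 31*√(-1 + 2) = -7 - 31*√1 = -7 - 31*1 = -7 - 31 = -38)
(-4 + (z(5, -2) + 6*0))*(-1) + h*(-406) = (-4 + ((-1*(-2) - 1*5)/(9*(4 + 5)) + 6*0))*(-1) - 38*(-406) = (-4 + ((⅑)*(2 - 5)/9 + 0))*(-1) + 15428 = (-4 + ((⅑)*(⅑)*(-3) + 0))*(-1) + 15428 = (-4 + (-1/27 + 0))*(-1) + 15428 = (-4 - 1/27)*(-1) + 15428 = -109/27*(-1) + 15428 = 109/27 + 15428 = 416665/27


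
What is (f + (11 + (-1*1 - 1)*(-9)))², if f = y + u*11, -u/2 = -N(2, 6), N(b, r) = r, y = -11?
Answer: 22500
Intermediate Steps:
u = 12 (u = -(-2)*6 = -2*(-6) = 12)
f = 121 (f = -11 + 12*11 = -11 + 132 = 121)
(f + (11 + (-1*1 - 1)*(-9)))² = (121 + (11 + (-1*1 - 1)*(-9)))² = (121 + (11 + (-1 - 1)*(-9)))² = (121 + (11 - 2*(-9)))² = (121 + (11 + 18))² = (121 + 29)² = 150² = 22500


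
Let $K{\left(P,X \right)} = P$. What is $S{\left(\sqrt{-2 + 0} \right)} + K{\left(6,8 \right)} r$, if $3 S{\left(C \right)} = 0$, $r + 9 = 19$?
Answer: $60$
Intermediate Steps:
$r = 10$ ($r = -9 + 19 = 10$)
$S{\left(C \right)} = 0$ ($S{\left(C \right)} = \frac{1}{3} \cdot 0 = 0$)
$S{\left(\sqrt{-2 + 0} \right)} + K{\left(6,8 \right)} r = 0 + 6 \cdot 10 = 0 + 60 = 60$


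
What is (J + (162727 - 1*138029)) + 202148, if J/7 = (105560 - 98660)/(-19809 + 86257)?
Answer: 3768377827/16612 ≈ 2.2685e+5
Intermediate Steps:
J = 12075/16612 (J = 7*((105560 - 98660)/(-19809 + 86257)) = 7*(6900/66448) = 7*(6900*(1/66448)) = 7*(1725/16612) = 12075/16612 ≈ 0.72688)
(J + (162727 - 1*138029)) + 202148 = (12075/16612 + (162727 - 1*138029)) + 202148 = (12075/16612 + (162727 - 138029)) + 202148 = (12075/16612 + 24698) + 202148 = 410295251/16612 + 202148 = 3768377827/16612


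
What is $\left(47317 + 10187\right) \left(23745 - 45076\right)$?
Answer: $-1226617824$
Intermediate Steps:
$\left(47317 + 10187\right) \left(23745 - 45076\right) = 57504 \left(-21331\right) = -1226617824$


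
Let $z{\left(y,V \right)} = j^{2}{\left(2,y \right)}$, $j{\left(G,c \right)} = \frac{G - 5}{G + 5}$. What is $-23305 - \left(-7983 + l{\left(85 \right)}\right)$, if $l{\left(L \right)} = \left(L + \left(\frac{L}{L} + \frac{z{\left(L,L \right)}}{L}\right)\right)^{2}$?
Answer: $- \frac{394100705051}{17347225} \approx -22718.0$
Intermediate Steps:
$j{\left(G,c \right)} = \frac{-5 + G}{5 + G}$
$z{\left(y,V \right)} = \frac{9}{49}$ ($z{\left(y,V \right)} = \left(\frac{-5 + 2}{5 + 2}\right)^{2} = \left(\frac{1}{7} \left(-3\right)\right)^{2} = \left(- \frac{3}{7}\right)^{2} = \frac{9}{49}$)
$l{\left(L \right)} = \left(1 + L + \frac{9}{49 L}\right)^{2}$ ($l{\left(L \right)} = \left(L + \left(\frac{L}{L} + \frac{9}{49 L}\right)\right)^{2} = \left(L + \left(1 + \frac{9}{49 L}\right)\right)^{2} = \left(1 + L + \frac{9}{49 L}\right)^{2}$)
$-23305 - \left(-7983 + l{\left(85 \right)}\right) = -23305 - \left(-7983 + \frac{\left(9 + 49 \cdot 85 + 49 \cdot 85^{2}\right)^{2}}{2401 \cdot 7225}\right) = -23305 - \left(-7983 + \frac{1}{2401} \cdot \frac{1}{7225} \left(9 + 4165 + 49 \cdot 7225\right)^{2}\right) = -23305 - \left(-7983 + \frac{1}{2401} \cdot \frac{1}{7225} \left(9 + 4165 + 354025\right)^{2}\right) = -23305 - \left(-7983 + \frac{1}{2401} \cdot \frac{1}{7225} \cdot 358199^{2}\right) = -23305 - \left(-7983 + \frac{1}{2401} \cdot \frac{1}{7225} \cdot 128306523601\right) = -23305 - \left(-7983 + \frac{128306523601}{17347225}\right) = -23305 - - \frac{10176373574}{17347225} = -23305 + \frac{10176373574}{17347225} = - \frac{394100705051}{17347225}$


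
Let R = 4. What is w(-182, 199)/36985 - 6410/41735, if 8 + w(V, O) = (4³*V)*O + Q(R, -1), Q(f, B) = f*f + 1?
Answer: -19395284991/308713795 ≈ -62.826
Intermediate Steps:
Q(f, B) = 1 + f² (Q(f, B) = f² + 1 = 1 + f²)
w(V, O) = 9 + 64*O*V (w(V, O) = -8 + ((4³*V)*O + (1 + 4²)) = -8 + ((64*V)*O + (1 + 16)) = -8 + (64*O*V + 17) = -8 + (17 + 64*O*V) = 9 + 64*O*V)
w(-182, 199)/36985 - 6410/41735 = (9 + 64*199*(-182))/36985 - 6410/41735 = (9 - 2317952)*(1/36985) - 6410*1/41735 = -2317943*1/36985 - 1282/8347 = -2317943/36985 - 1282/8347 = -19395284991/308713795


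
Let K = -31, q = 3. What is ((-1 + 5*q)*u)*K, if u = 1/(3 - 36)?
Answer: 434/33 ≈ 13.152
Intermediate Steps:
u = -1/33 (u = 1/(-33) = -1/33 ≈ -0.030303)
((-1 + 5*q)*u)*K = ((-1 + 5*3)*(-1/33))*(-31) = ((-1 + 15)*(-1/33))*(-31) = (14*(-1/33))*(-31) = -14/33*(-31) = 434/33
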